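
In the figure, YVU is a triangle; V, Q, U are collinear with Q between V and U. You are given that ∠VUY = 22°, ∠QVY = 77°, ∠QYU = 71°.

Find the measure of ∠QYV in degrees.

∠QYV = 10°

1. ∠QUY = 22°  [Q on ray UV]
2. ∠UQY = 87°  [△YQU]
3. ∠VQY = 93°  [linear pair at Q on VU]
4. ∠QYV = 10°  [△YVQ]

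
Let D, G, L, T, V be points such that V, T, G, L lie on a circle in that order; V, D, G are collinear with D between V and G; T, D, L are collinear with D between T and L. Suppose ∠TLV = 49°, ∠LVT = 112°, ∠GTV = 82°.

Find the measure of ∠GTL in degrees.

1. ∠LTV = 19°  [△VTL]
2. ∠GLV = 98°  [cyclic VTGL, opposite ∠T+∠L]
3. ∠LGV = 19°  [same arc VL]
4. ∠GVL = 63°  [△VGL]
5. ∠GTL = 63°  [same arc GL]

∠GTL = 63°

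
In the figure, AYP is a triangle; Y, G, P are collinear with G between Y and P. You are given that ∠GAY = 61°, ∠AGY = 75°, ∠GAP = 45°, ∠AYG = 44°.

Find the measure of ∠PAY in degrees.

∠PAY = 106°

1. ∠AGP = 105°  [linear pair at G on YP]
2. ∠APG = 30°  [△AGP]
3. ∠AYP = 44°  [G on ray YP]
4. ∠APY = 30°  [G on ray PY]
5. ∠PAY = 106°  [△AYP]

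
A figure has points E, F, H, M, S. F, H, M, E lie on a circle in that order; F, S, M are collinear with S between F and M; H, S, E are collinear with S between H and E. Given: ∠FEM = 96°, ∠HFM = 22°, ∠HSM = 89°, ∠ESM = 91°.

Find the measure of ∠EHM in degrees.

1. ∠FHM = 84°  [cyclic FHME, opposite ∠H+∠E]
2. ∠FMH = 74°  [△FHM]
3. ∠EHM = 17°  [△HSM]

∠EHM = 17°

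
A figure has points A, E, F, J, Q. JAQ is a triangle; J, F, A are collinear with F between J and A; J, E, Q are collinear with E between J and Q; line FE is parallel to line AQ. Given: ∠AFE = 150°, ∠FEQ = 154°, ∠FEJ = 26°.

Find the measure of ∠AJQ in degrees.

1. ∠EFJ = 30°  [linear pair at F on JA]
2. ∠EJF = 124°  [△JFE]
3. ∠AJQ = 124°  [F on JA, E on JQ]

∠AJQ = 124°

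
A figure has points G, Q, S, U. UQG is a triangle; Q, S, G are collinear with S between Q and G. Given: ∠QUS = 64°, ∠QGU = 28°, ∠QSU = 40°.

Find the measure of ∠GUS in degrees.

∠GUS = 12°

1. ∠SGU = 28°  [S on ray GQ]
2. ∠GSU = 140°  [linear pair at S on QG]
3. ∠GUS = 12°  [△USG]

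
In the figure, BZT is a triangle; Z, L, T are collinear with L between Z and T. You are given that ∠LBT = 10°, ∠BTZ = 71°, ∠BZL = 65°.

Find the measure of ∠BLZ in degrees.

1. ∠BTL = 71°  [L on ray TZ]
2. ∠BLT = 99°  [△BLT]
3. ∠BLZ = 81°  [linear pair at L on ZT]

∠BLZ = 81°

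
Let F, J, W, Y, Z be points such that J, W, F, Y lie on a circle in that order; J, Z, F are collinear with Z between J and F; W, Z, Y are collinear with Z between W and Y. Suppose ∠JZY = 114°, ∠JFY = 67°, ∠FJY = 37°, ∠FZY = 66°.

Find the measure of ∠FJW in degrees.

1. ∠JWY = 67°  [same arc JY]
2. ∠JZW = 66°  [vertical angles at Z]
3. ∠FJW = 47°  [△JZW]

∠FJW = 47°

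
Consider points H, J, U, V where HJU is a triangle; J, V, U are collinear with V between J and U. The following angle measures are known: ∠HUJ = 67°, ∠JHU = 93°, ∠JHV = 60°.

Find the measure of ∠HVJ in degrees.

∠HVJ = 100°

1. ∠HJU = 20°  [△HJU]
2. ∠HJV = 20°  [V on ray JU]
3. ∠HVJ = 100°  [△HJV]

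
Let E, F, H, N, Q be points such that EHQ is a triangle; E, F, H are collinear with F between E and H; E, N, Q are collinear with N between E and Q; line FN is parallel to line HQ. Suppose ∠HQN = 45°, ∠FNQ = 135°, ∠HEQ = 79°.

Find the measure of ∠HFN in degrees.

1. ∠ENF = 45°  [linear pair at N on EQ]
2. ∠FEN = 79°  [F on EH, N on EQ]
3. ∠EFN = 56°  [△EFN]
4. ∠HFN = 124°  [linear pair at F on EH]

∠HFN = 124°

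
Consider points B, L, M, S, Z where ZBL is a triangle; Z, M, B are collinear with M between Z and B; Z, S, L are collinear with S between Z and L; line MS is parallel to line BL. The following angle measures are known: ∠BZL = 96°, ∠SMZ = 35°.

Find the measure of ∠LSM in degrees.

∠LSM = 131°

1. ∠MZS = 96°  [M on ZB, S on ZL]
2. ∠MSZ = 49°  [△ZMS]
3. ∠LSM = 131°  [linear pair at S on ZL]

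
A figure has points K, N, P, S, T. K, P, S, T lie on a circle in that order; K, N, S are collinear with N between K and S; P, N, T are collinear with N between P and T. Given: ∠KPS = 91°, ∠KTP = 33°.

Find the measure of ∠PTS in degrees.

1. ∠KSP = 33°  [same arc KP]
2. ∠PKS = 56°  [△KPS]
3. ∠PTS = 56°  [same arc PS]

∠PTS = 56°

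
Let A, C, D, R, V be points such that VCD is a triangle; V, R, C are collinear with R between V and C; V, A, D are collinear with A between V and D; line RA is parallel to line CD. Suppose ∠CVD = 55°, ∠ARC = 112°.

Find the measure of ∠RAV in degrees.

∠RAV = 57°

1. ∠AVR = 55°  [R on VC, A on VD]
2. ∠ARV = 68°  [linear pair at R on VC]
3. ∠RAV = 57°  [△VRA]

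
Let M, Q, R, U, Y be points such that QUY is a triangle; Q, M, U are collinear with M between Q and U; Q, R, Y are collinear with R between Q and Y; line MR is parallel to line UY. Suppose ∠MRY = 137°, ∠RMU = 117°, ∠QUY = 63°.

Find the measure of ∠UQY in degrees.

∠UQY = 74°

1. ∠MRQ = 43°  [linear pair at R on QY]
2. ∠QMR = 63°  [linear pair at M on QU]
3. ∠MQR = 74°  [△QMR]
4. ∠UQY = 74°  [M on QU, R on QY]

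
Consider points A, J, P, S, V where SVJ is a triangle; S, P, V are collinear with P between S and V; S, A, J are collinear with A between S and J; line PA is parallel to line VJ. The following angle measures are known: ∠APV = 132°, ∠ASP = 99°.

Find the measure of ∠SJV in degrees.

1. ∠APS = 48°  [linear pair at P on SV]
2. ∠PAS = 33°  [△SPA]
3. ∠SJV = 33°  [PA∥VJ, corresponding at A]

∠SJV = 33°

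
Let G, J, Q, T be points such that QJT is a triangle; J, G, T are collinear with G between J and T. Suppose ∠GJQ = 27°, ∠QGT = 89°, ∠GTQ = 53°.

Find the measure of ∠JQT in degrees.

∠JQT = 100°

1. ∠QJT = 27°  [G on ray JT]
2. ∠JTQ = 53°  [G on ray TJ]
3. ∠JQT = 100°  [△QJT]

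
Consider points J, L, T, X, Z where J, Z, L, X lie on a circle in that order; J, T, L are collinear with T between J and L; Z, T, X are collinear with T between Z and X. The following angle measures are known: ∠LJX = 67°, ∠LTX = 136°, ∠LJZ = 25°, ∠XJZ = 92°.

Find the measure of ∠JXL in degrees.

1. ∠LXZ = 25°  [same arc ZL]
2. ∠JLX = 19°  [△LTX]
3. ∠JXL = 94°  [△JLX]

∠JXL = 94°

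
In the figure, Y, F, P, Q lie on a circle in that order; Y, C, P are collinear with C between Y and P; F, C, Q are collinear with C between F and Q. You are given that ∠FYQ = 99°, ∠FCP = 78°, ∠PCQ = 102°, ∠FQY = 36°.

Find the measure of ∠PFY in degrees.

∠PFY = 111°

1. ∠QFY = 45°  [△YFQ]
2. ∠FCY = 102°  [linear pair at C on YP]
3. ∠FPY = 36°  [same arc YF]
4. ∠FYP = 33°  [△YCF]
5. ∠PFY = 111°  [△YFP]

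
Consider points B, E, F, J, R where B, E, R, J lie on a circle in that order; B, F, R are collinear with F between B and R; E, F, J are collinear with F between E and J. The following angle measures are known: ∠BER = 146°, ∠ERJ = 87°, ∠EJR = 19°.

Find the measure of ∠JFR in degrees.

∠JFR = 89°

1. ∠BJR = 34°  [cyclic BERJ, opposite ∠E+∠J]
2. ∠JER = 74°  [△ERJ]
3. ∠JBR = 74°  [same arc RJ]
4. ∠BRJ = 72°  [△BRJ]
5. ∠JFR = 89°  [△RFJ]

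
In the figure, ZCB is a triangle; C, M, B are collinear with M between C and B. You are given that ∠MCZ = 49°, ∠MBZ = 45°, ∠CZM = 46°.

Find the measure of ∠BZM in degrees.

∠BZM = 40°

1. ∠CMZ = 85°  [△ZCM]
2. ∠BMZ = 95°  [linear pair at M on CB]
3. ∠BZM = 40°  [△ZMB]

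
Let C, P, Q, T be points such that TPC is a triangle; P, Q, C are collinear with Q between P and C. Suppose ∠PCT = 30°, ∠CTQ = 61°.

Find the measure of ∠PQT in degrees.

1. ∠QCT = 30°  [Q on ray CP]
2. ∠CQT = 89°  [△TQC]
3. ∠PQT = 91°  [linear pair at Q on PC]

∠PQT = 91°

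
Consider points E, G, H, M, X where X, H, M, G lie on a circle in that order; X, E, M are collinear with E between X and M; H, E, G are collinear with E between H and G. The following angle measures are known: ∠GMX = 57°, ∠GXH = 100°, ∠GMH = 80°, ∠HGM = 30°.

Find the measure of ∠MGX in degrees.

∠MGX = 53°

1. ∠GHX = 57°  [same arc XG]
2. ∠GEM = 93°  [△MEG]
3. ∠HGX = 23°  [△XHG]
4. ∠GEX = 87°  [linear pair at E on XM]
5. ∠GXM = 70°  [△XEG]
6. ∠MGX = 53°  [△XMG]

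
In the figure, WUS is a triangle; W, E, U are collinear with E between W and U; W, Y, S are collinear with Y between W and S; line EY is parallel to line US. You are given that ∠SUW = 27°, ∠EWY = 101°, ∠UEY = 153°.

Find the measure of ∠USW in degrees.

1. ∠WEY = 27°  [EY∥US, corresponding at E]
2. ∠EYW = 52°  [△WEY]
3. ∠USW = 52°  [EY∥US, corresponding at Y]

∠USW = 52°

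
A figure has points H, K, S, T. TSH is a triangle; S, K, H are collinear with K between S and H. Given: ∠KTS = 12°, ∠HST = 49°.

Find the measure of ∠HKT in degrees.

1. ∠KST = 49°  [K on ray SH]
2. ∠SKT = 119°  [△TSK]
3. ∠HKT = 61°  [linear pair at K on SH]

∠HKT = 61°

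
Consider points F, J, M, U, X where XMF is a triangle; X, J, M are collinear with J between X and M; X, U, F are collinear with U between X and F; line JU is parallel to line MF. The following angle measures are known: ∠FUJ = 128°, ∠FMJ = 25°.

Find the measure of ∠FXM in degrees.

∠FXM = 103°

1. ∠JUX = 52°  [linear pair at U on XF]
2. ∠FMX = 25°  [J on ray MX]
3. ∠MFX = 52°  [JU∥MF, corresponding at U]
4. ∠FXM = 103°  [△XMF]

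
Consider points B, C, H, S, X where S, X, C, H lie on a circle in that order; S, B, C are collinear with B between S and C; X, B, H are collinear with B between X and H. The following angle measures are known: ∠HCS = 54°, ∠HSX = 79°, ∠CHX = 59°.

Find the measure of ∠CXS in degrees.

∠CXS = 74°

1. ∠HXS = 54°  [same arc SH]
2. ∠SHX = 47°  [△SXH]
3. ∠CSX = 59°  [same arc XC]
4. ∠SCX = 47°  [same arc SX]
5. ∠CXS = 74°  [△SXC]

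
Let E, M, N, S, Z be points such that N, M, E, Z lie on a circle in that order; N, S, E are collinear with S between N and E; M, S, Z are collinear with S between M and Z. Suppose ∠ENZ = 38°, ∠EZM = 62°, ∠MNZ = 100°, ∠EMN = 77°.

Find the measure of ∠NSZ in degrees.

1. ∠EMZ = 38°  [same arc EZ]
2. ∠ENM = 62°  [same arc ME]
3. ∠MEN = 41°  [△NME]
4. ∠ESM = 101°  [△MSE]
5. ∠NSZ = 101°  [vertical angles at S]

∠NSZ = 101°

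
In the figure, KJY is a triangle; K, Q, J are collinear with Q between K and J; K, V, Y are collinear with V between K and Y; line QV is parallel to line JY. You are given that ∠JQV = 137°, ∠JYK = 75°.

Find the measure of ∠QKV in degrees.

∠QKV = 62°

1. ∠KQV = 43°  [linear pair at Q on KJ]
2. ∠KVQ = 75°  [QV∥JY, corresponding at V]
3. ∠QKV = 62°  [△KQV]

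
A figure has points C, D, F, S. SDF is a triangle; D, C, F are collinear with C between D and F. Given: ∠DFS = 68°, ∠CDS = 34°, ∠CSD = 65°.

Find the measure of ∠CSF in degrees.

∠CSF = 13°

1. ∠CFS = 68°  [C on ray FD]
2. ∠DCS = 81°  [△SDC]
3. ∠FCS = 99°  [linear pair at C on DF]
4. ∠CSF = 13°  [△SCF]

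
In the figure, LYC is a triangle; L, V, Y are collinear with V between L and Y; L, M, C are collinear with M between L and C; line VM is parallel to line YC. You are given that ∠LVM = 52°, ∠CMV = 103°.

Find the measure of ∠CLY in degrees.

∠CLY = 51°

1. ∠LMV = 77°  [linear pair at M on LC]
2. ∠MLV = 51°  [△LVM]
3. ∠CLY = 51°  [V on LY, M on LC]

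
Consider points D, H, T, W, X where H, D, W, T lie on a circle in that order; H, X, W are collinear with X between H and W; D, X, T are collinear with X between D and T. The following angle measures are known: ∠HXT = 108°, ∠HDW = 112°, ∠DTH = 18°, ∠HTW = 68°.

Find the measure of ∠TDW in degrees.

1. ∠DXW = 108°  [vertical angles at X]
2. ∠DWH = 18°  [same arc HD]
3. ∠TDW = 54°  [△DXW]

∠TDW = 54°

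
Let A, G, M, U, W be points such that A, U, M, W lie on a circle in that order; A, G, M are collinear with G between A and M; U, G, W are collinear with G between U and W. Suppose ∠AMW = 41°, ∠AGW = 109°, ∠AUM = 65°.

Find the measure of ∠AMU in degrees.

∠AMU = 47°

1. ∠AUW = 41°  [same arc AW]
2. ∠MGU = 109°  [vertical angles at G]
3. ∠AGU = 71°  [linear pair at G on AM]
4. ∠MAU = 68°  [△AGU]
5. ∠AMU = 47°  [△AUM]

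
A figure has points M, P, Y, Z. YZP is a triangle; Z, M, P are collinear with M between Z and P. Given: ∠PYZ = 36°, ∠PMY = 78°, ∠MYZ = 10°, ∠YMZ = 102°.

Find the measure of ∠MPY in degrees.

∠MPY = 76°

1. ∠MZY = 68°  [△YZM]
2. ∠PZY = 68°  [M on ray ZP]
3. ∠YPZ = 76°  [△YZP]
4. ∠MPY = 76°  [M on ray PZ]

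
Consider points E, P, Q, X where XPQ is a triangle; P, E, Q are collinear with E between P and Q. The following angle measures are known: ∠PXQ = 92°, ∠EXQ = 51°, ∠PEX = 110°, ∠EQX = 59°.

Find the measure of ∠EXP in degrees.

1. ∠PQX = 59°  [E on ray QP]
2. ∠QPX = 29°  [△XPQ]
3. ∠EPX = 29°  [E on ray PQ]
4. ∠EXP = 41°  [△XPE]

∠EXP = 41°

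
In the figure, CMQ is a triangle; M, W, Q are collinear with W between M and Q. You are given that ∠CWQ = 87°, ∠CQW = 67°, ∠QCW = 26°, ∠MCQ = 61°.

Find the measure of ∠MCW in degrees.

1. ∠CWM = 93°  [linear pair at W on MQ]
2. ∠CQM = 67°  [W on ray QM]
3. ∠CMQ = 52°  [△CMQ]
4. ∠CMW = 52°  [W on ray MQ]
5. ∠MCW = 35°  [△CMW]

∠MCW = 35°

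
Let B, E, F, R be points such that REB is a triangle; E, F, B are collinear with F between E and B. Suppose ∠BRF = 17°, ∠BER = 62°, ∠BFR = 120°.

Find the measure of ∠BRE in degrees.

∠BRE = 75°

1. ∠FBR = 43°  [△RFB]
2. ∠EBR = 43°  [F on ray BE]
3. ∠BRE = 75°  [△REB]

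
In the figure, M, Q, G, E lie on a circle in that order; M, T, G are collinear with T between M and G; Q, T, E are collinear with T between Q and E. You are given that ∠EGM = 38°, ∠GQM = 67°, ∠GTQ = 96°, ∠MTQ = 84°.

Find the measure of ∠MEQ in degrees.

∠MEQ = 55°

1. ∠GEM = 113°  [cyclic MQGE, opposite ∠Q+∠E]
2. ∠ETM = 96°  [vertical angles at T]
3. ∠EMG = 29°  [△MGE]
4. ∠MEQ = 55°  [△MTE]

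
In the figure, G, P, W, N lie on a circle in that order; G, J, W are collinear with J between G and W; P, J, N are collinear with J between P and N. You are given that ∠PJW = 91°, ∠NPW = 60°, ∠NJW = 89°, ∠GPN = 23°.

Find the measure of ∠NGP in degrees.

∠NGP = 128°

1. ∠GJN = 91°  [vertical angles at J]
2. ∠NGW = 60°  [same arc WN]
3. ∠GNP = 29°  [△GJN]
4. ∠NGP = 128°  [△GPN]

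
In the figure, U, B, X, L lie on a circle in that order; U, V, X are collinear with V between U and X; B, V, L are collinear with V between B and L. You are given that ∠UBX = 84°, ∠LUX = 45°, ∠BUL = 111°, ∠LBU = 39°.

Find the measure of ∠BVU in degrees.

1. ∠ULX = 96°  [cyclic UBXL, opposite ∠B+∠L]
2. ∠LBX = 45°  [same arc XL]
3. ∠LXU = 39°  [△UXL]
4. ∠BXL = 69°  [cyclic UBXL, opposite ∠U+∠X]
5. ∠BLX = 66°  [△BXL]
6. ∠LVX = 75°  [△XVL]
7. ∠BVU = 75°  [vertical angles at V]

∠BVU = 75°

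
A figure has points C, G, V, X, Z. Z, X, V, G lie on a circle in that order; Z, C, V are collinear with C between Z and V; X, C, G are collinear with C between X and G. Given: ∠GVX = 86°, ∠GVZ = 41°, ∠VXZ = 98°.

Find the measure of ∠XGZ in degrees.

∠XGZ = 45°

1. ∠GZX = 94°  [cyclic ZXVG, opposite ∠Z+∠V]
2. ∠GXZ = 41°  [same arc ZG]
3. ∠XGZ = 45°  [△ZXG]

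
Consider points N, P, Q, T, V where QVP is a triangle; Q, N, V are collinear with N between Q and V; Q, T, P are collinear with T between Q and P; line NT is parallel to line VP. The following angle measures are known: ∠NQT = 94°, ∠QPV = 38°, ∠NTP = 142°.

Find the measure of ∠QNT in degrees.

1. ∠PQV = 94°  [N on QV, T on QP]
2. ∠PVQ = 48°  [△QVP]
3. ∠QNT = 48°  [NT∥VP, corresponding at N]

∠QNT = 48°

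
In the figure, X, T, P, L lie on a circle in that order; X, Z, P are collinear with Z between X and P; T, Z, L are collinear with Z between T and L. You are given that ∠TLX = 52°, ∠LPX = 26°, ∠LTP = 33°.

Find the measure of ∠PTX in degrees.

1. ∠LXP = 33°  [same arc PL]
2. ∠PLX = 121°  [△XPL]
3. ∠PTX = 59°  [cyclic XTPL, opposite ∠T+∠L]

∠PTX = 59°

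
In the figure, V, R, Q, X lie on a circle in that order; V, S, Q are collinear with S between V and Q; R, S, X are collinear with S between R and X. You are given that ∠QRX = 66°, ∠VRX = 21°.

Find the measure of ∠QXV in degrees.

1. ∠QVX = 66°  [same arc QX]
2. ∠VQX = 21°  [same arc VX]
3. ∠QXV = 93°  [△VQX]

∠QXV = 93°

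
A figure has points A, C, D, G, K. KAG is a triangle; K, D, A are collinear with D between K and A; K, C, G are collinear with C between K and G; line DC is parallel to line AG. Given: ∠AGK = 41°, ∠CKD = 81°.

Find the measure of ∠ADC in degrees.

1. ∠DCK = 41°  [DC∥AG, corresponding at C]
2. ∠CDK = 58°  [△KDC]
3. ∠ADC = 122°  [linear pair at D on KA]

∠ADC = 122°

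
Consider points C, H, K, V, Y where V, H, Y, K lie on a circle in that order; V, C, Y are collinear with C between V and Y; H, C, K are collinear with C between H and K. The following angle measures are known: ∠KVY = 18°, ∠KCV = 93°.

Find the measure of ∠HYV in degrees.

1. ∠KHY = 18°  [same arc YK]
2. ∠HCY = 93°  [vertical angles at C]
3. ∠HYV = 69°  [△HCY]

∠HYV = 69°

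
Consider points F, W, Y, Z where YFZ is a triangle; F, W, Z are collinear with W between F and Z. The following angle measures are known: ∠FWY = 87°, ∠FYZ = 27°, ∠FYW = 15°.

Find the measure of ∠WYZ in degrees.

∠WYZ = 12°

1. ∠WFY = 78°  [△YFW]
2. ∠YWZ = 93°  [linear pair at W on FZ]
3. ∠YFZ = 78°  [W on ray FZ]
4. ∠FZY = 75°  [△YFZ]
5. ∠WZY = 75°  [W on ray ZF]
6. ∠WYZ = 12°  [△YWZ]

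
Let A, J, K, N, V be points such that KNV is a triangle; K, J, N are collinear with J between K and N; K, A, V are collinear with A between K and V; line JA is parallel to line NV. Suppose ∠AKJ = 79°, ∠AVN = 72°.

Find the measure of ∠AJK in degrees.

∠AJK = 29°

1. ∠NKV = 79°  [J on KN, A on KV]
2. ∠KVN = 72°  [A on ray VK]
3. ∠KNV = 29°  [△KNV]
4. ∠AJK = 29°  [JA∥NV, corresponding at J]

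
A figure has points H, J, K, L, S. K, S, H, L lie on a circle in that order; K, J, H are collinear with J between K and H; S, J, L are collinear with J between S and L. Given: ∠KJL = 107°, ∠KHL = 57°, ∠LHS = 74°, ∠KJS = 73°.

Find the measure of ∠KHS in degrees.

1. ∠HJS = 107°  [vertical angles at J]
2. ∠HJL = 73°  [linear pair at J on KH]
3. ∠HLS = 50°  [△HJL]
4. ∠HSL = 56°  [△SHL]
5. ∠KHS = 17°  [△SJH]

∠KHS = 17°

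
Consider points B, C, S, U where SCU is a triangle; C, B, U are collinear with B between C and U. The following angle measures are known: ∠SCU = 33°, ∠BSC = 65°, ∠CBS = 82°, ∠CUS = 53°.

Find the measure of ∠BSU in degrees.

∠BSU = 29°

1. ∠SBU = 98°  [linear pair at B on CU]
2. ∠BUS = 53°  [B on ray UC]
3. ∠BSU = 29°  [△SBU]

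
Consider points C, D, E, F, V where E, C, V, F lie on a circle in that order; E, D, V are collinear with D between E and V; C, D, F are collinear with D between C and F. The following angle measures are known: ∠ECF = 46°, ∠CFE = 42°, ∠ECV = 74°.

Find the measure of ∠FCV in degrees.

1. ∠EVF = 46°  [same arc EF]
2. ∠EFV = 106°  [cyclic ECVF, opposite ∠C+∠F]
3. ∠FEV = 28°  [△EVF]
4. ∠FCV = 28°  [same arc VF]

∠FCV = 28°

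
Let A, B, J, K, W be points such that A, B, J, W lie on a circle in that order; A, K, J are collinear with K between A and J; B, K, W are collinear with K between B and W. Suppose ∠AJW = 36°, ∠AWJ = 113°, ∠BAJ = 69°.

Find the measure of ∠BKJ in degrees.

1. ∠JAW = 31°  [△AJW]
2. ∠ABJ = 67°  [cyclic ABJW, opposite ∠B+∠W]
3. ∠AJB = 44°  [△ABJ]
4. ∠JBW = 31°  [same arc JW]
5. ∠BKJ = 105°  [△BKJ]

∠BKJ = 105°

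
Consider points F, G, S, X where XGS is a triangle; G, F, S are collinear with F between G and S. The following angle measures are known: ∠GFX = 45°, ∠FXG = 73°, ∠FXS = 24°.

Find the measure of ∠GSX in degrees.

1. ∠SFX = 135°  [linear pair at F on GS]
2. ∠FSX = 21°  [△XFS]
3. ∠GSX = 21°  [F on ray SG]

∠GSX = 21°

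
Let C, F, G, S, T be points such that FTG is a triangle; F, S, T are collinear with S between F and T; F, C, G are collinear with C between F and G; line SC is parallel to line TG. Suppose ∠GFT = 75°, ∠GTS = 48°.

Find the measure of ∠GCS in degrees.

1. ∠FTG = 48°  [S on ray TF]
2. ∠FGT = 57°  [△FTG]
3. ∠FCS = 57°  [SC∥TG, corresponding at C]
4. ∠GCS = 123°  [linear pair at C on FG]

∠GCS = 123°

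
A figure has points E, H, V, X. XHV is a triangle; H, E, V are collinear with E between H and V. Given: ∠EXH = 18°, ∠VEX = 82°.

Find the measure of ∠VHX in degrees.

1. ∠HEX = 98°  [linear pair at E on HV]
2. ∠EHX = 64°  [△XHE]
3. ∠VHX = 64°  [E on ray HV]

∠VHX = 64°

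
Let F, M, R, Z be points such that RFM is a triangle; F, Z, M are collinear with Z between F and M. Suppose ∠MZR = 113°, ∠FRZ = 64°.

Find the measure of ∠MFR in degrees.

1. ∠FZR = 67°  [linear pair at Z on FM]
2. ∠RFZ = 49°  [△RFZ]
3. ∠MFR = 49°  [Z on ray FM]

∠MFR = 49°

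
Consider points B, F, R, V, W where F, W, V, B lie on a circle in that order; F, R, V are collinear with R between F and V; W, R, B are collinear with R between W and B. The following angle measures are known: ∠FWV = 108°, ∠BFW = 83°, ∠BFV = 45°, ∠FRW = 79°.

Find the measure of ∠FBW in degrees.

∠FBW = 34°

1. ∠BWV = 45°  [same arc VB]
2. ∠VRW = 101°  [linear pair at R on FV]
3. ∠FVW = 34°  [△WRV]
4. ∠FBW = 34°  [same arc FW]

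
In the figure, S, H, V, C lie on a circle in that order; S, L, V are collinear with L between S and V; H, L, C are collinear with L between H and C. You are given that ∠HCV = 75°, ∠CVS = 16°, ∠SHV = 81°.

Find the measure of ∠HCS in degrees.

∠HCS = 24°

1. ∠HSV = 75°  [same arc HV]
2. ∠HVS = 24°  [△SHV]
3. ∠HCS = 24°  [same arc SH]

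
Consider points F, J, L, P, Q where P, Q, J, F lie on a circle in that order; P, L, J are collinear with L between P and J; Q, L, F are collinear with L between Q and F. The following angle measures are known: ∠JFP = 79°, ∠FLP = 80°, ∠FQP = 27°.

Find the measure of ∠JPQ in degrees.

∠JPQ = 53°

1. ∠JLQ = 80°  [vertical angles at L]
2. ∠PLQ = 100°  [linear pair at L on PJ]
3. ∠JPQ = 53°  [△PLQ]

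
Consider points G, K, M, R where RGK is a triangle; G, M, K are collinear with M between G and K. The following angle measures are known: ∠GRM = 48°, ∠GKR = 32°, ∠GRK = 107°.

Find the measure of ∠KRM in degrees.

∠KRM = 59°

1. ∠KGR = 41°  [△RGK]
2. ∠MKR = 32°  [M on ray KG]
3. ∠MGR = 41°  [M on ray GK]
4. ∠GMR = 91°  [△RGM]
5. ∠KMR = 89°  [linear pair at M on GK]
6. ∠KRM = 59°  [△RMK]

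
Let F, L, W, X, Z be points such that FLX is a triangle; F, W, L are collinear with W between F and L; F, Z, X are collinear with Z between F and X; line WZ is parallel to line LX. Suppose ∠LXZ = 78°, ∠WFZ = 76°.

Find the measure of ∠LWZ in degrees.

∠LWZ = 154°

1. ∠FXL = 78°  [Z on ray XF]
2. ∠LFX = 76°  [W on FL, Z on FX]
3. ∠FLX = 26°  [△FLX]
4. ∠FWZ = 26°  [WZ∥LX, corresponding at W]
5. ∠LWZ = 154°  [linear pair at W on FL]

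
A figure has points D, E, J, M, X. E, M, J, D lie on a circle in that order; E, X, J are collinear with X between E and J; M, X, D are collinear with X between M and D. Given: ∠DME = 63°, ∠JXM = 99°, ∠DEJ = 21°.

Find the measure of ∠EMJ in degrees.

1. ∠DJE = 63°  [same arc ED]
2. ∠EDJ = 96°  [△EJD]
3. ∠EMJ = 84°  [cyclic EMJD, opposite ∠M+∠D]

∠EMJ = 84°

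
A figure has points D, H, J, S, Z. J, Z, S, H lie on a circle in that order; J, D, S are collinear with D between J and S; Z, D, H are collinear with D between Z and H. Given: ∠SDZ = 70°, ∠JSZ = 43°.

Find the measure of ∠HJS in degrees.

∠HJS = 67°

1. ∠HDJ = 70°  [vertical angles at D]
2. ∠JHZ = 43°  [same arc JZ]
3. ∠HJS = 67°  [△JDH]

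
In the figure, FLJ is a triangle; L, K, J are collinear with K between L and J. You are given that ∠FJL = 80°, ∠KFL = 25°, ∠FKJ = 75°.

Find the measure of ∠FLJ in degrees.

1. ∠FKL = 105°  [linear pair at K on LJ]
2. ∠FLK = 50°  [△FLK]
3. ∠FLJ = 50°  [K on ray LJ]

∠FLJ = 50°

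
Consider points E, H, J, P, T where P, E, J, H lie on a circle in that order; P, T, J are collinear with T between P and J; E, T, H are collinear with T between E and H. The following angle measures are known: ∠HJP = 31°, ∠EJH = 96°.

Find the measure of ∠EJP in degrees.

1. ∠HEP = 31°  [same arc PH]
2. ∠EPH = 84°  [cyclic PEJH, opposite ∠P+∠J]
3. ∠EHP = 65°  [△PEH]
4. ∠EJP = 65°  [same arc PE]

∠EJP = 65°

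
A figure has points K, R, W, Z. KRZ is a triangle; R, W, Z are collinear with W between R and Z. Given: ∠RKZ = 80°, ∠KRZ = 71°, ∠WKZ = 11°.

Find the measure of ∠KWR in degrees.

1. ∠KZR = 29°  [△KRZ]
2. ∠KZW = 29°  [W on ray ZR]
3. ∠KWZ = 140°  [△KWZ]
4. ∠KWR = 40°  [linear pair at W on RZ]

∠KWR = 40°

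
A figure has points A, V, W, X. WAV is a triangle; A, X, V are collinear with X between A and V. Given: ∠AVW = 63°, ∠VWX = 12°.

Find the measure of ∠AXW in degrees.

∠AXW = 75°

1. ∠WVX = 63°  [X on ray VA]
2. ∠VXW = 105°  [△WXV]
3. ∠AXW = 75°  [linear pair at X on AV]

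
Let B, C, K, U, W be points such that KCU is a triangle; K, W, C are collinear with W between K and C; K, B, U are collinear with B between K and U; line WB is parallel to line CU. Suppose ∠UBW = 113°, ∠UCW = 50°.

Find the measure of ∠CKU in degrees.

1. ∠KBW = 67°  [linear pair at B on KU]
2. ∠KCU = 50°  [W on ray CK]
3. ∠CUK = 67°  [WB∥CU, corresponding at B]
4. ∠CKU = 63°  [△KCU]

∠CKU = 63°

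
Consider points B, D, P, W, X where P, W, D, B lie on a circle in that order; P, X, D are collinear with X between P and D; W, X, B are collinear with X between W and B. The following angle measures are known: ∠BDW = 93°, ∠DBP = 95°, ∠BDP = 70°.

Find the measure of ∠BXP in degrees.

1. ∠BPW = 87°  [cyclic PWDB, opposite ∠P+∠D]
2. ∠BPD = 15°  [△PDB]
3. ∠BWP = 70°  [same arc PB]
4. ∠PBW = 23°  [△PWB]
5. ∠BXP = 142°  [△PXB]

∠BXP = 142°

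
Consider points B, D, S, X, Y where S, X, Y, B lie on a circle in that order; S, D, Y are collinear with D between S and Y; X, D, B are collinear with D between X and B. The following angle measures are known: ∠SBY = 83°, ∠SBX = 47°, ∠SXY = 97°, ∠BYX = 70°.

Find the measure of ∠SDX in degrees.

1. ∠SYX = 47°  [same arc SX]
2. ∠XSY = 36°  [△SXY]
3. ∠BSX = 110°  [cyclic SXYB, opposite ∠S+∠Y]
4. ∠BXS = 23°  [△SXB]
5. ∠SDX = 121°  [△SDX]

∠SDX = 121°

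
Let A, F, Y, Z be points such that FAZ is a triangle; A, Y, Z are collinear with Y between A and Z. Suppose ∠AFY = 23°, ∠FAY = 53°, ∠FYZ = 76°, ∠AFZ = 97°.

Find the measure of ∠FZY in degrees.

1. ∠FAZ = 53°  [Y on ray AZ]
2. ∠AZF = 30°  [△FAZ]
3. ∠FZY = 30°  [Y on ray ZA]

∠FZY = 30°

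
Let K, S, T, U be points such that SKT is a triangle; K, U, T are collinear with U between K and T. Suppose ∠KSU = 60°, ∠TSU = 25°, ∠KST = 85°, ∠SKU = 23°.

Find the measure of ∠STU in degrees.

1. ∠KUS = 97°  [△SKU]
2. ∠SUT = 83°  [linear pair at U on KT]
3. ∠STU = 72°  [△SUT]

∠STU = 72°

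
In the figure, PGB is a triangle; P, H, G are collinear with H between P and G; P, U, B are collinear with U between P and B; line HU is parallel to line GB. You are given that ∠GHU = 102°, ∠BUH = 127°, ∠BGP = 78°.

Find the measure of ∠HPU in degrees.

∠HPU = 49°

1. ∠PHU = 78°  [linear pair at H on PG]
2. ∠HUP = 53°  [linear pair at U on PB]
3. ∠HPU = 49°  [△PHU]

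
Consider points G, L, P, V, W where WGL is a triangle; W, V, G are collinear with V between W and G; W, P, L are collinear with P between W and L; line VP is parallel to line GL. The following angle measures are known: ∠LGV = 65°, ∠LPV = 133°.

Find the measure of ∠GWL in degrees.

∠GWL = 68°

1. ∠LGW = 65°  [V on ray GW]
2. ∠VPW = 47°  [linear pair at P on WL]
3. ∠PVW = 65°  [VP∥GL, corresponding at V]
4. ∠PWV = 68°  [△WVP]
5. ∠GWL = 68°  [V on WG, P on WL]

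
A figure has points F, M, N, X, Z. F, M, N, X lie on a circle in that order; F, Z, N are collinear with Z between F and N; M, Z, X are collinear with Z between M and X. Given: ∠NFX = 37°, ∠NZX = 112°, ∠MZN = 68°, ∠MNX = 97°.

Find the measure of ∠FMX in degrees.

∠FMX = 22°

1. ∠FZX = 68°  [linear pair at Z on FN]
2. ∠MFX = 83°  [cyclic FMNX, opposite ∠F+∠N]
3. ∠FXM = 75°  [△FZX]
4. ∠FMX = 22°  [△FMX]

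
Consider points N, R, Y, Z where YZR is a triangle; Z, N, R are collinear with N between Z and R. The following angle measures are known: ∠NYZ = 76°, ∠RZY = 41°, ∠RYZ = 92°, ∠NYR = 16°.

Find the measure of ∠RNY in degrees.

1. ∠YRZ = 47°  [△YZR]
2. ∠NRY = 47°  [N on ray RZ]
3. ∠RNY = 117°  [△YNR]

∠RNY = 117°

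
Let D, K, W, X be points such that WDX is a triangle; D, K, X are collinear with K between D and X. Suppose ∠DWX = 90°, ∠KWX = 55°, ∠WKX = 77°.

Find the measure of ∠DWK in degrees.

∠DWK = 35°

1. ∠KXW = 48°  [△WKX]
2. ∠DKW = 103°  [linear pair at K on DX]
3. ∠DXW = 48°  [K on ray XD]
4. ∠WDX = 42°  [△WDX]
5. ∠KDW = 42°  [K on ray DX]
6. ∠DWK = 35°  [△WDK]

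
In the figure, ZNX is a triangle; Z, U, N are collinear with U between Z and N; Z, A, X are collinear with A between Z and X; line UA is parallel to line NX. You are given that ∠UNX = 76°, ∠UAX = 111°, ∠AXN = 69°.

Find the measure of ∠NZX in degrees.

∠NZX = 35°

1. ∠XNZ = 76°  [U on ray NZ]
2. ∠NXZ = 69°  [A on ray XZ]
3. ∠NZX = 35°  [△ZNX]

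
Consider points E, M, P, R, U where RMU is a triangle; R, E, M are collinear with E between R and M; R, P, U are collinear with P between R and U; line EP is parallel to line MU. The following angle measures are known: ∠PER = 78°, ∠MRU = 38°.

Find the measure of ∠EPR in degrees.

1. ∠RMU = 78°  [EP∥MU, corresponding at E]
2. ∠MUR = 64°  [△RMU]
3. ∠EPR = 64°  [EP∥MU, corresponding at P]

∠EPR = 64°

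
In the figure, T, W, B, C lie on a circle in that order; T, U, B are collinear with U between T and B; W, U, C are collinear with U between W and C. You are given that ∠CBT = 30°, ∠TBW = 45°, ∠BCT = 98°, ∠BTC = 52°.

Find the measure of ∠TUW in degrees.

1. ∠CWT = 30°  [same arc TC]
2. ∠BWT = 82°  [cyclic TWBC, opposite ∠W+∠C]
3. ∠BTW = 53°  [△TWB]
4. ∠TUW = 97°  [△TUW]

∠TUW = 97°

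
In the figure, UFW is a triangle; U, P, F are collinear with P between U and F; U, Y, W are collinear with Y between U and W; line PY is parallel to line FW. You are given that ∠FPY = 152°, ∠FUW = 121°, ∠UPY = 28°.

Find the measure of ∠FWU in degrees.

1. ∠PUY = 121°  [P on UF, Y on UW]
2. ∠PYU = 31°  [△UPY]
3. ∠FWU = 31°  [PY∥FW, corresponding at Y]

∠FWU = 31°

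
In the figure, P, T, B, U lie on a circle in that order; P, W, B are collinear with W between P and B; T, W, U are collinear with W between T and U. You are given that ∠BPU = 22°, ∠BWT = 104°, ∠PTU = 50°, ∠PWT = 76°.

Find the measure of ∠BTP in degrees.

1. ∠BTU = 22°  [same arc BU]
2. ∠PBT = 54°  [△TWB]
3. ∠BPT = 54°  [△PWT]
4. ∠BTP = 72°  [△PTB]

∠BTP = 72°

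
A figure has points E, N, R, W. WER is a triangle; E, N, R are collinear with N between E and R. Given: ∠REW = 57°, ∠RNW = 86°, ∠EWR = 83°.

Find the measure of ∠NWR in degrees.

1. ∠ERW = 40°  [△WER]
2. ∠NRW = 40°  [N on ray RE]
3. ∠NWR = 54°  [△WNR]

∠NWR = 54°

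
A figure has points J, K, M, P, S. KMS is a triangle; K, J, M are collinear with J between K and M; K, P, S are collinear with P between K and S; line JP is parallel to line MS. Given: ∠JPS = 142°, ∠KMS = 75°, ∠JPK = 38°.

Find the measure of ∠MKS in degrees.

∠MKS = 67°

1. ∠KJP = 75°  [JP∥MS, corresponding at J]
2. ∠JKP = 67°  [△KJP]
3. ∠MKS = 67°  [J on KM, P on KS]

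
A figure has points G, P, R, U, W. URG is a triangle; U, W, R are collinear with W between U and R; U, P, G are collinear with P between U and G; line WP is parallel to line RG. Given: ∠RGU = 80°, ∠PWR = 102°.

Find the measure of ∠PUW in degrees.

1. ∠UPW = 80°  [WP∥RG, corresponding at P]
2. ∠PWU = 78°  [linear pair at W on UR]
3. ∠PUW = 22°  [△UWP]

∠PUW = 22°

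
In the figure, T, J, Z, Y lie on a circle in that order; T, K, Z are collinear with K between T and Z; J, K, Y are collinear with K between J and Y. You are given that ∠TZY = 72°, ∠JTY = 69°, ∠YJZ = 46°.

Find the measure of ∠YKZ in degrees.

∠YKZ = 85°

1. ∠JZY = 111°  [cyclic TJZY, opposite ∠T+∠Z]
2. ∠JYZ = 23°  [△JZY]
3. ∠YKZ = 85°  [△ZKY]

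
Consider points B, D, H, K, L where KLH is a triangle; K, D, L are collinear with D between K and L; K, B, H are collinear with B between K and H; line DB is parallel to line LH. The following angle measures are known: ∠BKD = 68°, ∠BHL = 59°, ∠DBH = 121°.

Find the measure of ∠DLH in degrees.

∠DLH = 53°

1. ∠HKL = 68°  [D on KL, B on KH]
2. ∠KHL = 59°  [B on ray HK]
3. ∠HLK = 53°  [△KLH]
4. ∠DLH = 53°  [D on ray LK]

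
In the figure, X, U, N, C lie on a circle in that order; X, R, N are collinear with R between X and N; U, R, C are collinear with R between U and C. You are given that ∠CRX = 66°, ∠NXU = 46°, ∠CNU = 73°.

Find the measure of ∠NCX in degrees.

∠NCX = 99°

1. ∠CRN = 114°  [linear pair at R on XN]
2. ∠NCU = 46°  [same arc UN]
3. ∠CUN = 61°  [△UNC]
4. ∠CNX = 20°  [△NRC]
5. ∠CXN = 61°  [same arc NC]
6. ∠NCX = 99°  [△XNC]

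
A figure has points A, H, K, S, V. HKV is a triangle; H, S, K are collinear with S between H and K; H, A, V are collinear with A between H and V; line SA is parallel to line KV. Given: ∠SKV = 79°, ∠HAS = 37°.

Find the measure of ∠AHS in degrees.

1. ∠HKV = 79°  [S on ray KH]
2. ∠HVK = 37°  [SA∥KV, corresponding at A]
3. ∠KHV = 64°  [△HKV]
4. ∠AHS = 64°  [S on HK, A on HV]

∠AHS = 64°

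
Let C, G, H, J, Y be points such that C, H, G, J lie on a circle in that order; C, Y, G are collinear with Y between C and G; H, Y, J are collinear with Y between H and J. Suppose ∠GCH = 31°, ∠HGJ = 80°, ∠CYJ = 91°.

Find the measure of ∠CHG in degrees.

∠CHG = 129°

1. ∠GJH = 31°  [same arc HG]
2. ∠GHJ = 69°  [△HGJ]
3. ∠GYH = 91°  [vertical angles at Y]
4. ∠CGH = 20°  [△HYG]
5. ∠CHG = 129°  [△CHG]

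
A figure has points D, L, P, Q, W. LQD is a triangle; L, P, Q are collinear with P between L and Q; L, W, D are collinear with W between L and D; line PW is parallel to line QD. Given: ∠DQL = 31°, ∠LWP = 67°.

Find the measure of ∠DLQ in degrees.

∠DLQ = 82°

1. ∠LPW = 31°  [PW∥QD, corresponding at P]
2. ∠PLW = 82°  [△LPW]
3. ∠DLQ = 82°  [P on LQ, W on LD]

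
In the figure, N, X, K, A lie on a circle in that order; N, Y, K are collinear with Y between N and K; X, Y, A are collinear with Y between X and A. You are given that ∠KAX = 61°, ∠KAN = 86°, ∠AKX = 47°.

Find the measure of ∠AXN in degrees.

1. ∠KNX = 61°  [same arc XK]
2. ∠KXN = 94°  [cyclic NXKA, opposite ∠X+∠A]
3. ∠ANX = 133°  [cyclic NXKA, opposite ∠N+∠K]
4. ∠NKX = 25°  [△NXK]
5. ∠NAX = 25°  [same arc NX]
6. ∠AXN = 22°  [△NXA]

∠AXN = 22°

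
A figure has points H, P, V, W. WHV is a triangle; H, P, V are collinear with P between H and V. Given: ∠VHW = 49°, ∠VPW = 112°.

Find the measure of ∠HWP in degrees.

∠HWP = 63°

1. ∠PHW = 49°  [P on ray HV]
2. ∠HPW = 68°  [linear pair at P on HV]
3. ∠HWP = 63°  [△WHP]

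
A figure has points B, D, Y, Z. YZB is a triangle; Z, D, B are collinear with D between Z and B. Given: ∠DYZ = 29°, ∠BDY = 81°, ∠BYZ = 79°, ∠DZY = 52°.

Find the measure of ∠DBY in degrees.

∠DBY = 49°

1. ∠BZY = 52°  [D on ray ZB]
2. ∠YBZ = 49°  [△YZB]
3. ∠DBY = 49°  [D on ray BZ]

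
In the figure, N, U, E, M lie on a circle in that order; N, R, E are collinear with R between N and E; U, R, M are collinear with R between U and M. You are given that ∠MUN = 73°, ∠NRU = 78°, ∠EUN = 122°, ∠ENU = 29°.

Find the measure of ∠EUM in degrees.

∠EUM = 49°

1. ∠ERU = 102°  [linear pair at R on NE]
2. ∠NEU = 29°  [△NUE]
3. ∠EUM = 49°  [△URE]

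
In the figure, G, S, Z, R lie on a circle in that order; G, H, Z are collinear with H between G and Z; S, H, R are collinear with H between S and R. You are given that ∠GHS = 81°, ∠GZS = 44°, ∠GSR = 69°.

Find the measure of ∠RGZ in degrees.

∠RGZ = 37°

1. ∠RHZ = 81°  [vertical angles at H]
2. ∠GRS = 44°  [same arc GS]
3. ∠GHR = 99°  [linear pair at H on GZ]
4. ∠RGZ = 37°  [△GHR]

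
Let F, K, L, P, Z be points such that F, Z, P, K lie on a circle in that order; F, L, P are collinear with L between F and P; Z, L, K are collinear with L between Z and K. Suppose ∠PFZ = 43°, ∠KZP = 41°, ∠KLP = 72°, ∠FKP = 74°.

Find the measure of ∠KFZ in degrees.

∠KFZ = 84°

1. ∠PKZ = 43°  [same arc ZP]
2. ∠KPZ = 96°  [△ZPK]
3. ∠KFZ = 84°  [cyclic FZPK, opposite ∠F+∠P]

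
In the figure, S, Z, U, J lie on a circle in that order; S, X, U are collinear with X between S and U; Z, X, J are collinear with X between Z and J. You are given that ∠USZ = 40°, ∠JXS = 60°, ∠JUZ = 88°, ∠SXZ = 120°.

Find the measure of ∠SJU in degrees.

1. ∠UJZ = 40°  [same arc ZU]
2. ∠JXU = 120°  [linear pair at X on SU]
3. ∠JZU = 52°  [△ZUJ]
4. ∠JUS = 20°  [△UXJ]
5. ∠JSU = 52°  [same arc UJ]
6. ∠SJU = 108°  [△SUJ]

∠SJU = 108°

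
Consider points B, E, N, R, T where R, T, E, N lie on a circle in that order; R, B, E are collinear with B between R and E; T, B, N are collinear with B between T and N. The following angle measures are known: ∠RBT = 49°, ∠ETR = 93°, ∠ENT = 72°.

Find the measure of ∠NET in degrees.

1. ∠EBN = 49°  [vertical angles at B]
2. ∠ENR = 87°  [cyclic RTEN, opposite ∠T+∠N]
3. ∠NER = 59°  [△EBN]
4. ∠ERN = 34°  [△REN]
5. ∠ETN = 34°  [same arc EN]
6. ∠NET = 74°  [△TEN]

∠NET = 74°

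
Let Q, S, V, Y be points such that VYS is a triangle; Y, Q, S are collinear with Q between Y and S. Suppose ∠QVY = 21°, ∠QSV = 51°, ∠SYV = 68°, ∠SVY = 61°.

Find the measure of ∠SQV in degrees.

∠SQV = 89°

1. ∠QYV = 68°  [Q on ray YS]
2. ∠VQY = 91°  [△VYQ]
3. ∠SQV = 89°  [linear pair at Q on YS]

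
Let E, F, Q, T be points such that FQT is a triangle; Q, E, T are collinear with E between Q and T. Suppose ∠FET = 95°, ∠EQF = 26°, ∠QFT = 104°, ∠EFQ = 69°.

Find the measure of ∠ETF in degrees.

∠ETF = 50°

1. ∠FQT = 26°  [E on ray QT]
2. ∠FTQ = 50°  [△FQT]
3. ∠ETF = 50°  [E on ray TQ]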